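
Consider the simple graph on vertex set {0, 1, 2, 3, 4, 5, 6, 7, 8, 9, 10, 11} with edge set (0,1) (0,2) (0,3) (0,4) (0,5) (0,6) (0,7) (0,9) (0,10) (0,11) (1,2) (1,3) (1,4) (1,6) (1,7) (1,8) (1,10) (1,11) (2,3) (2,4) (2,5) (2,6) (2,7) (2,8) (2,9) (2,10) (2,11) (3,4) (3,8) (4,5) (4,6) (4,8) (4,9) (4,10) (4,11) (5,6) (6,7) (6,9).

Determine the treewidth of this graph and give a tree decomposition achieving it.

The largest bag has 5 vertices, giving width 4; this decomposition certifies tw(G) ≤ 4. Conversely, {0, 1, 2, 3, 4} is a clique of size 5, and the vertices of any clique must share a bag in every tree decomposition; so some bag has ≥ 5 vertices and tw(G) ≥ 4. Combining the bounds, tw(G) = 4.

Treewidth 4.
One optimal decomposition is:
Bags: B1 = {0, 2, 4, 5, 6}  B2 = {0, 1, 2, 4, 6}  B3 = {0, 1, 2, 4, 10}  B4 = {0, 1, 2, 4, 11}  B5 = {0, 1, 2, 3, 4}  B6 = {0, 1, 2, 6, 7}  B7 = {0, 2, 4, 6, 9}  B8 = {1, 2, 3, 4, 8}
Tree: B1–B2, B2–B3, B2–B4, B3–B5, B2–B6, B2–B7, B5–B8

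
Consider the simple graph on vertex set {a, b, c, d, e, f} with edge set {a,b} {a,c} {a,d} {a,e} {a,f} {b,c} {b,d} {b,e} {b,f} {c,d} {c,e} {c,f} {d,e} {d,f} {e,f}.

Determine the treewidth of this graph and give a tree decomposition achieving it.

Treewidth 5.
One optimal decomposition is:
Bags: B1 = {a, b, c, d, e, f}
Tree: (single bag)

A single bag containing all 6 vertices is trivially a valid decomposition of width 5. Conversely, {a, b, c, d, e, f} is a clique of size 6, and the vertices of any clique must share a bag in every tree decomposition; so some bag has ≥ 6 vertices and tw(G) ≥ 5. Hence tw(G) = 5 exactly.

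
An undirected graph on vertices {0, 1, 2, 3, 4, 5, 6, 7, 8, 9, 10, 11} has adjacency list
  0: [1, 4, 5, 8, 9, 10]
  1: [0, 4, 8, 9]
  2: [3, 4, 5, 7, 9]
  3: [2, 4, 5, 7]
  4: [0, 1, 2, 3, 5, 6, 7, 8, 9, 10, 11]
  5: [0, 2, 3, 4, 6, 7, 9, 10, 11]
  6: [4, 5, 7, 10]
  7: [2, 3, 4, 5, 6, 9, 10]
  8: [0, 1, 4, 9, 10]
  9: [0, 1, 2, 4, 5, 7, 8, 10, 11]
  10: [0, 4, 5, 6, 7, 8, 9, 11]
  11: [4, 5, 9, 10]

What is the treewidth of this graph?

4

A width-4 tree decomposition is:
Bags: B1 = {0, 1, 4, 8, 9}  B2 = {0, 4, 8, 9, 10}  B3 = {0, 4, 5, 9, 10}  B4 = {4, 5, 7, 9, 10}  B5 = {2, 4, 5, 7, 9}  B6 = {4, 5, 9, 10, 11}  B7 = {2, 3, 4, 5, 7}  B8 = {4, 5, 6, 7, 10}
Tree: B1–B2, B2–B3, B3–B4, B4–B5, B4–B6, B5–B7, B4–B8
The largest bag has 5 vertices, giving width 4; this decomposition certifies tw(G) ≤ 4. On the other hand G contains the 5-clique {0, 1, 4, 8, 9}. A clique must lie in a single bag of any decomposition, so no decomposition can have width below 4. The upper and lower bounds meet at 4, so that is the treewidth.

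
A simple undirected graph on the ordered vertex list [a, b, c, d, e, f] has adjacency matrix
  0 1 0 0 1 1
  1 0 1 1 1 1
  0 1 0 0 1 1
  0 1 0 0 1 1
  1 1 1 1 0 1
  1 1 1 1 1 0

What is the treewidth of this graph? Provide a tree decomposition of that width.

Every bag has size at most 4, so the width is 4 − 1 = 3 and tw(G) ≤ 3. Conversely, {b, d, e, f} is a clique of size 4, and the vertices of any clique must share a bag in every tree decomposition; so some bag has ≥ 4 vertices and tw(G) ≥ 3. The upper and lower bounds meet at 3, so that is the treewidth.

Treewidth 3.
Bags: B1 = {b, c, e, f}  B2 = {a, b, e, f}  B3 = {b, d, e, f}
Tree: B1–B2, B2–B3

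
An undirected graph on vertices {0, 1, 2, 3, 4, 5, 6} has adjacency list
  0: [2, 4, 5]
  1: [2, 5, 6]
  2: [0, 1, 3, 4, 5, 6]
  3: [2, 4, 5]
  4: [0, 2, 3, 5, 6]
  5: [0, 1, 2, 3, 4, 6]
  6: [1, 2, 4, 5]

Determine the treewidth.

3

A width-3 tree decomposition is:
Bags: B1 = {2, 3, 4, 5}  B2 = {2, 4, 5, 6}  B3 = {1, 2, 5, 6}  B4 = {0, 2, 4, 5}
Tree: B1–B2, B2–B3, B2–B4
The largest bag has 4 vertices, giving width 3; this decomposition certifies tw(G) ≤ 3. On the other hand G contains the 4-clique {1, 2, 5, 6}. A clique must lie in a single bag of any decomposition, so no decomposition can have width below 3. Hence tw(G) = 3 exactly.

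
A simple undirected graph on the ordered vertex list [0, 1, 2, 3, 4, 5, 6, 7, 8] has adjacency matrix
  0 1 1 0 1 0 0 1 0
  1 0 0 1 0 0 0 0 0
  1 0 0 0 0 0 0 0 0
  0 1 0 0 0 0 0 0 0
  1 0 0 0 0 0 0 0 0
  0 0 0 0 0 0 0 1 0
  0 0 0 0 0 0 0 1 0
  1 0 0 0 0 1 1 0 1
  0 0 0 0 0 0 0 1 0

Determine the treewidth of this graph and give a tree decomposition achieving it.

Treewidth 1.
Bags: B1 = {0, 1}  B2 = {0, 7}  B3 = {7, 8}  B4 = {0, 2}  B5 = {5, 7}  B6 = {0, 4}  B7 = {6, 7}  B8 = {1, 3}
Tree: B1–B2, B2–B3, B1–B4, B2–B5, B1–B6, B5–B7, B1–B8

The largest bag has 2 vertices, giving width 1; this decomposition certifies tw(G) ≤ 1. Any graph with an edge has treewidth ≥ 1, and G has the edge 0–1. Combining the bounds, tw(G) = 1.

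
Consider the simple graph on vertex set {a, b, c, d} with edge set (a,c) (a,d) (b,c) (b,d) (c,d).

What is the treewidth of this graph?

2

A width-2 tree decomposition is:
Bags: B1 = {b, c, d}  B2 = {a, c, d}
Tree: B1–B2
Every bag has size at most 3, so the width is 3 − 1 = 2 and tw(G) ≤ 2. For the lower bound, the 3 vertices {a, c, d} are pairwise adjacent, and any tree decomposition puts a clique entirely inside one bag — forcing width ≥ 2. Combining the bounds, tw(G) = 2.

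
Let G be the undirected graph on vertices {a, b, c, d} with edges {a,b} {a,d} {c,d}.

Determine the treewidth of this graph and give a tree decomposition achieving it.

Treewidth 1.
Bags: B1 = {a, d}  B2 = {c, d}  B3 = {a, b}
Tree: B1–B2, B1–B3

Each bag holds 2 vertices, so the decomposition has width 1, which upper-bounds the treewidth. Since G has at least one edge (e.g. a–d), it is not an edgeless graph, so tw(G) ≥ 1. The upper and lower bounds meet at 1, so that is the treewidth.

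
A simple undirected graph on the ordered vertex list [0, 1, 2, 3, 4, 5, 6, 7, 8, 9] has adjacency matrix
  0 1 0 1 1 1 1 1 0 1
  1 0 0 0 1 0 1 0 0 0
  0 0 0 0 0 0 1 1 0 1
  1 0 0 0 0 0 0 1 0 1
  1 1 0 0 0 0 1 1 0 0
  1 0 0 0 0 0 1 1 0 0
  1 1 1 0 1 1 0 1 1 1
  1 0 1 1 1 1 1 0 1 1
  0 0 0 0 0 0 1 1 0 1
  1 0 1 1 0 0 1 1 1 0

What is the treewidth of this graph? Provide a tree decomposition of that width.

The largest bag has 4 vertices, giving width 3; this decomposition certifies tw(G) ≤ 3. For the lower bound, the 4 vertices {0, 3, 7, 9} are pairwise adjacent, and any tree decomposition puts a clique entirely inside one bag — forcing width ≥ 3. The upper and lower bounds meet at 3, so that is the treewidth.

Treewidth 3.
Bags: B1 = {0, 6, 7, 9}  B2 = {0, 5, 6, 7}  B3 = {0, 3, 7, 9}  B4 = {0, 4, 6, 7}  B5 = {6, 7, 8, 9}  B6 = {2, 6, 7, 9}  B7 = {0, 1, 4, 6}
Tree: B1–B2, B1–B3, B1–B4, B1–B5, B5–B6, B4–B7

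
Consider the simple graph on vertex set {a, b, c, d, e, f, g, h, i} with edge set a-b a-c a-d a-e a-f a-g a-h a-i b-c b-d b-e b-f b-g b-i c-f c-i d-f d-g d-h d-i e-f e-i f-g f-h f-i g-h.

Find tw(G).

A width-4 tree decomposition is:
Bags: B1 = {a, b, c, f, i}  B2 = {a, b, d, f, i}  B3 = {a, b, e, f, i}  B4 = {a, b, d, f, g}  B5 = {a, d, f, g, h}
Tree: B1–B2, B2–B3, B2–B4, B4–B5
Each bag holds 5 vertices, so the decomposition has width 4, which upper-bounds the treewidth. For the lower bound, the 5 vertices {a, d, f, g, h} are pairwise adjacent, and any tree decomposition puts a clique entirely inside one bag — forcing width ≥ 4. The upper and lower bounds meet at 4, so that is the treewidth.

4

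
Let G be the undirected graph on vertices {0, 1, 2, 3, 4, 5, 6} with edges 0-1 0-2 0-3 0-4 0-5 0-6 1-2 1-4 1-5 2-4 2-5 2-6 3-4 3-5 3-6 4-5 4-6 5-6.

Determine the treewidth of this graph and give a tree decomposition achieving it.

Treewidth 4.
One optimal decomposition is:
Bags: B1 = {0, 3, 4, 5, 6}  B2 = {0, 2, 4, 5, 6}  B3 = {0, 1, 2, 4, 5}
Tree: B1–B2, B2–B3

The largest bag has 5 vertices, giving width 4; this decomposition certifies tw(G) ≤ 4. For the lower bound, the 5 vertices {0, 1, 2, 4, 5} are pairwise adjacent, and any tree decomposition puts a clique entirely inside one bag — forcing width ≥ 4. Hence tw(G) = 4 exactly.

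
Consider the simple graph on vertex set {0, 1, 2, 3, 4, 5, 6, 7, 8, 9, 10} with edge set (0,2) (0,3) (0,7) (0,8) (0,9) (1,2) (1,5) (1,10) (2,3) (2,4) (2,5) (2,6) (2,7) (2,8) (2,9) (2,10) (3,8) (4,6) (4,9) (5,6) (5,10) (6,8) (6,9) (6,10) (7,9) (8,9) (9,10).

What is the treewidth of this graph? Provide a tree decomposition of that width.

The largest bag has 4 vertices, giving width 3; this decomposition certifies tw(G) ≤ 3. Conversely, {1, 2, 5, 10} is a clique of size 4, and the vertices of any clique must share a bag in every tree decomposition; so some bag has ≥ 4 vertices and tw(G) ≥ 3. Hence tw(G) = 3 exactly.

Treewidth 3.
One optimal decomposition is:
Bags: B1 = {0, 2, 8, 9}  B2 = {2, 6, 8, 9}  B3 = {0, 2, 3, 8}  B4 = {2, 4, 6, 9}  B5 = {0, 2, 7, 9}  B6 = {2, 6, 9, 10}  B7 = {2, 5, 6, 10}  B8 = {1, 2, 5, 10}
Tree: B1–B2, B1–B3, B2–B4, B1–B5, B2–B6, B6–B7, B7–B8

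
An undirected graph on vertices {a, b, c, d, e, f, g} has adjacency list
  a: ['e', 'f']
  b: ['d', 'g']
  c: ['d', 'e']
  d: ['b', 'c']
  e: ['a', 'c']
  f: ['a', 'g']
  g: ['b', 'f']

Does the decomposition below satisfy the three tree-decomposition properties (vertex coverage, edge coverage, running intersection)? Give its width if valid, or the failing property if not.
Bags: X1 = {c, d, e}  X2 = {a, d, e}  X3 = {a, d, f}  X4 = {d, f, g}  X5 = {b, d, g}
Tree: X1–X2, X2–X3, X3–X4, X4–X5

Yes; width 2.

Every vertex of G appears in some bag (union = {a, b, c, d, e, f, g}); every edge is covered by a bag; and for each vertex v the set of bags containing v is connected in the bag tree. The decomposition is therefore valid. The largest bag has 3 vertices, so the width is 2.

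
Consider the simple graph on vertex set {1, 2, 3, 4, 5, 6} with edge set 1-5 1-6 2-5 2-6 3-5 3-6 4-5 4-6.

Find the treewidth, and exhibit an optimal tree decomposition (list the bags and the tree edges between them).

Treewidth 2.
Bags: B1 = {1, 5, 6}  B2 = {4, 5, 6}  B3 = {3, 5, 6}  B4 = {2, 5, 6}
Tree: B1–B2, B2–B3, B3–B4

The largest bag has 3 vertices, giving width 2; this decomposition certifies tw(G) ≤ 2. For the lower bound, G contains the cycle 6–1–5–4–6, so G is not a forest; only forests have treewidth ≤ 1, hence tw(G) ≥ 2. Hence tw(G) = 2 exactly.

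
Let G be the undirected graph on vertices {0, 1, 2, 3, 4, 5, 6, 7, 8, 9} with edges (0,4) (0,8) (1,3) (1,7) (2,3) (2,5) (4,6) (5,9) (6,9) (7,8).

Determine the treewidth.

2

A width-2 tree decomposition is:
Bags: B1 = {0, 7, 8}  B2 = {0, 4, 7}  B3 = {4, 6, 7}  B4 = {6, 7, 9}  B5 = {5, 7, 9}  B6 = {2, 5, 7}  B7 = {2, 3, 7}  B8 = {1, 3, 7}
Tree: B1–B2, B2–B3, B3–B4, B4–B5, B5–B6, B6–B7, B7–B8
The largest bag has 3 vertices, giving width 2; this decomposition certifies tw(G) ≤ 2. The edges 7–8–0–4–6–9–5–2–3–1–7 form a cycle, so G is not a tree and its treewidth is at least 2. Therefore the treewidth is 2.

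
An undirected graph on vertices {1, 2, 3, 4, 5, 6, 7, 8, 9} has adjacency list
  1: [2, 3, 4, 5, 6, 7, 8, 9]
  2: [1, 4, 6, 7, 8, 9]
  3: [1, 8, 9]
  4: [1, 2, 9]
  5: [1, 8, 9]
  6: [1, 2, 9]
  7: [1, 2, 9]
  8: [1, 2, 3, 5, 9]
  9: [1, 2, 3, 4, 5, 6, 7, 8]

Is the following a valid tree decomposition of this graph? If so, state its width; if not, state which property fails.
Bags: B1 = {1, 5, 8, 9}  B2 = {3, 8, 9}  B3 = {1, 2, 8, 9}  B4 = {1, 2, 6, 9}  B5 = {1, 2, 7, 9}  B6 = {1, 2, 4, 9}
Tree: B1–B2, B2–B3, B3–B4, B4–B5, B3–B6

No — edge (1,3) lies in no bag.

A tree decomposition must satisfy three properties: every vertex lies in some bag; for every edge, both endpoints lie together in some bag; and for every vertex, the bags containing it form a connected subtree. Here edge (1,3) lies in no bag, so the decomposition is invalid.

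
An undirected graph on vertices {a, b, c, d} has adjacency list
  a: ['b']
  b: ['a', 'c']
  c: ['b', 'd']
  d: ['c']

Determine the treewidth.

A width-1 tree decomposition is:
Bags: B1 = {a, b}  B2 = {b, c}  B3 = {c, d}
Tree: B1–B2, B2–B3
Each bag holds 2 vertices, so the decomposition has width 1, which upper-bounds the treewidth. G has an edge, so its treewidth is at least 1. Therefore the treewidth is 1.

1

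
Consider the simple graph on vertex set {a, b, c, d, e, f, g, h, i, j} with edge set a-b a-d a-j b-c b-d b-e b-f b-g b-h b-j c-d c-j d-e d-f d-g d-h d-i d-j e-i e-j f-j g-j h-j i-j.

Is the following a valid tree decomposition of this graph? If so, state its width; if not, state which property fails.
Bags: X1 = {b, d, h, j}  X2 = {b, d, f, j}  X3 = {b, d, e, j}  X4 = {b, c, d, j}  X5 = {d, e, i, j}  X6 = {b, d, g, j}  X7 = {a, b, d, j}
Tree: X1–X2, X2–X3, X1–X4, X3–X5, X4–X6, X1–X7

Vertex coverage: the bags together contain {a, b, c, d, e, f, g, h, i, j}, the full vertex set. Edge coverage: each edge of G has both endpoints in at least one bag. Running intersection: for every vertex, the bags containing it form a connected subtree. All three properties hold, so this is a valid tree decomposition of width max|bag| − 1 = 3, and hence tw(G) ≤ 3.

Yes; width 3.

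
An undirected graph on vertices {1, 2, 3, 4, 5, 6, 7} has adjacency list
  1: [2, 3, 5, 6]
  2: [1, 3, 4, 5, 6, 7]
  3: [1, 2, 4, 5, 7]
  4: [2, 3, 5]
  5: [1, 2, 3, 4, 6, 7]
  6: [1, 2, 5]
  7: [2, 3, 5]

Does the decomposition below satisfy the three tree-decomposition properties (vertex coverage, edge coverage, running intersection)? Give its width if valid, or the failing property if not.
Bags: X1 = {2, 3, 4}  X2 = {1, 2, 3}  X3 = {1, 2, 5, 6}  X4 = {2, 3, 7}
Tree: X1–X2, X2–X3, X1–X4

A tree decomposition must satisfy three properties: every vertex lies in some bag; for every edge, both endpoints lie together in some bag; and for every vertex, the bags containing it form a connected subtree. Here edge (4,5) lies in no bag, so the decomposition is invalid.

No — edge (4,5) lies in no bag.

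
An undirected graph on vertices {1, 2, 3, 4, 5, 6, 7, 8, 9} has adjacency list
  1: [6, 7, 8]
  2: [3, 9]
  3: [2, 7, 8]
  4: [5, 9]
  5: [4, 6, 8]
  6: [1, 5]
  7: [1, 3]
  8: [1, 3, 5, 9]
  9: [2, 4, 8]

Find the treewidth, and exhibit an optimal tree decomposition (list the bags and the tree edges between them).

Each bag holds 4 vertices, so the decomposition has width 3, which upper-bounds the treewidth. For the lower bound: the 4 vertex sets {4,5,6}, {9}, {8}, {1,2,3,7} are disjoint, each induces a connected subgraph, and every pair is joined by at least one edge of G. Contracting each set to a single vertex therefore yields K_{4} as a minor, and since treewidth is minor-monotone, tw(G) ≥ tw(K_{4}) = 3. Combining the bounds, tw(G) = 3.

Treewidth 3.
One such decomposition:
Bags: B1 = {4, 5, 6, 9}  B2 = {5, 6, 8, 9}  B3 = {1, 6, 8, 9}  B4 = {1, 2, 8, 9}  B5 = {1, 2, 3, 8}  B6 = {1, 2, 3, 7}
Tree: B1–B2, B2–B3, B3–B4, B4–B5, B5–B6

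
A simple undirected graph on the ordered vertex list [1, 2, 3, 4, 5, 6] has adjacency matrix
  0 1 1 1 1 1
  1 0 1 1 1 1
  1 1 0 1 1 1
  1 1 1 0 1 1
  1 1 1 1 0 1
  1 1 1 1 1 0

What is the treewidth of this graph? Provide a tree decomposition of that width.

With just one bag of size 6, the width is 6 − 1 = 5, so tw(G) ≤ 5. On the other hand G contains the 6-clique {1, 2, 3, 4, 5, 6}. A clique must lie in a single bag of any decomposition, so no decomposition can have width below 5. Combining the bounds, tw(G) = 5.

Treewidth 5.
Bags: B1 = {1, 2, 3, 4, 5, 6}
Tree: (single bag)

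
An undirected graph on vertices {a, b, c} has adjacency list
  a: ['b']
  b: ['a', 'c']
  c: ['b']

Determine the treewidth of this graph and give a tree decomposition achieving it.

Treewidth 1.
One such decomposition:
Bags: B1 = {b, c}  B2 = {a, b}
Tree: B1–B2

Every bag has size at most 2, so the width is 2 − 1 = 1 and tw(G) ≤ 1. Any graph with an edge has treewidth ≥ 1, and G has the edge b–c. Hence tw(G) = 1 exactly.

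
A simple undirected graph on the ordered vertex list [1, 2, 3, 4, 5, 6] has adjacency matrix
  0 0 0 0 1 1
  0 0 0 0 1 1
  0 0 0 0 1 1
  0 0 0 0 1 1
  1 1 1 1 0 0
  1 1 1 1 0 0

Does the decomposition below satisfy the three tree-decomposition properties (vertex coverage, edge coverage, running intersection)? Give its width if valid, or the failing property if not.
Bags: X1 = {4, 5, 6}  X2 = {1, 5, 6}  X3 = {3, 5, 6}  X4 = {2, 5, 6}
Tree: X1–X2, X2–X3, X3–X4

Yes; width 2.

Vertex coverage: the bags together contain {1, 2, 3, 4, 5, 6}, the full vertex set. Edge coverage: each edge of G has both endpoints in at least one bag. Running intersection: for every vertex, the bags containing it form a connected subtree. All three properties hold, so this is a valid tree decomposition of width max|bag| − 1 = 2, and hence tw(G) ≤ 2.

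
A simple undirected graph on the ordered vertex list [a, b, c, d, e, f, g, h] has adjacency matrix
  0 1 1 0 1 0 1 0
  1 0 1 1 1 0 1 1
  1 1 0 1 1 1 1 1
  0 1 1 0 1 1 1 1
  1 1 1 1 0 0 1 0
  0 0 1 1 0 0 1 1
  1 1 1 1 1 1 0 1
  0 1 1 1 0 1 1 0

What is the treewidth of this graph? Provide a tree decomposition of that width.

Treewidth 4.
One optimal decomposition is:
Bags: B1 = {a, b, c, e, g}  B2 = {b, c, d, e, g}  B3 = {b, c, d, g, h}  B4 = {c, d, f, g, h}
Tree: B1–B2, B2–B3, B3–B4

Each bag holds 5 vertices, so the decomposition has width 4, which upper-bounds the treewidth. For the lower bound, the 5 vertices {b, c, d, e, g} are pairwise adjacent, and any tree decomposition puts a clique entirely inside one bag — forcing width ≥ 4. Hence tw(G) = 4 exactly.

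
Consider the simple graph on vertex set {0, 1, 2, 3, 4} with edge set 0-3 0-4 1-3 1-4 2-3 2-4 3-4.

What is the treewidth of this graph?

A width-2 tree decomposition is:
Bags: B1 = {1, 3, 4}  B2 = {2, 3, 4}  B3 = {0, 3, 4}
Tree: B1–B2, B1–B3
Each bag holds 3 vertices, so the decomposition has width 2, which upper-bounds the treewidth. Conversely, {0, 3, 4} is a clique of size 3, and the vertices of any clique must share a bag in every tree decomposition; so some bag has ≥ 3 vertices and tw(G) ≥ 2. Combining the bounds, tw(G) = 2.

2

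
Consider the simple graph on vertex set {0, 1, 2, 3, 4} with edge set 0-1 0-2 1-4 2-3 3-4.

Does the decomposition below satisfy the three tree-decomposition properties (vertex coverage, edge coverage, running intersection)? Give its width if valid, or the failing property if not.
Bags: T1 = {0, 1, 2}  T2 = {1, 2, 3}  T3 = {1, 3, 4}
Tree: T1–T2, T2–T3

Yes; width 2.

Vertex coverage: the bags together contain {0, 1, 2, 3, 4}, the full vertex set. Edge coverage: each edge of G has both endpoints in at least one bag. Running intersection: for every vertex, the bags containing it form a connected subtree. All three properties hold, so this is a valid tree decomposition of width max|bag| − 1 = 2, and hence tw(G) ≤ 2.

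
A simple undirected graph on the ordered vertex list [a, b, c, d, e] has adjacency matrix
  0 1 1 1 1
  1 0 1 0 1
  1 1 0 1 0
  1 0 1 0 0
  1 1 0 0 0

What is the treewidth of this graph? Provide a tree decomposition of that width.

Treewidth 2.
One optimal decomposition is:
Bags: B1 = {a, b, e}  B2 = {a, b, c}  B3 = {a, c, d}
Tree: B1–B2, B2–B3

Every bag has size at most 3, so the width is 3 − 1 = 2 and tw(G) ≤ 2. Conversely, {a, b, e} is a clique of size 3, and the vertices of any clique must share a bag in every tree decomposition; so some bag has ≥ 3 vertices and tw(G) ≥ 2. Therefore the treewidth is 2.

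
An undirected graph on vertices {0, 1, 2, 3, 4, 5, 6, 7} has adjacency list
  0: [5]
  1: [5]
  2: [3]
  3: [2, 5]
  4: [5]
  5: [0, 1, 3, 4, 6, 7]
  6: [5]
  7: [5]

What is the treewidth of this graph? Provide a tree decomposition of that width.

Treewidth 1.
One such decomposition:
Bags: B1 = {0, 5}  B2 = {3, 5}  B3 = {5, 6}  B4 = {4, 5}  B5 = {1, 5}  B6 = {5, 7}  B7 = {2, 3}
Tree: B1–B2, B1–B3, B1–B4, B3–B5, B3–B6, B2–B7

Every bag has size at most 2, so the width is 2 − 1 = 1 and tw(G) ≤ 1. Since G has at least one edge (e.g. 0–5), it is not an edgeless graph, so tw(G) ≥ 1. The upper and lower bounds meet at 1, so that is the treewidth.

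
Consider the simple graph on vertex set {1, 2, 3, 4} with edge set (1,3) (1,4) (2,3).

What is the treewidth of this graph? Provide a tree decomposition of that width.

Each bag holds 2 vertices, so the decomposition has width 1, which upper-bounds the treewidth. Any graph with an edge has treewidth ≥ 1, and G has the edge 1–4. Therefore the treewidth is 1.

Treewidth 1.
One such decomposition:
Bags: B1 = {1, 4}  B2 = {1, 3}  B3 = {2, 3}
Tree: B1–B2, B2–B3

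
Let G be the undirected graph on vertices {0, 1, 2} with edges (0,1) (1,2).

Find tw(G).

A width-1 tree decomposition is:
Bags: B1 = {0, 1}  B2 = {1, 2}
Tree: B1–B2
Every bag has size at most 2, so the width is 2 − 1 = 1 and tw(G) ≤ 1. Any graph with an edge has treewidth ≥ 1, and G has the edge 0–1. Therefore the treewidth is 1.

1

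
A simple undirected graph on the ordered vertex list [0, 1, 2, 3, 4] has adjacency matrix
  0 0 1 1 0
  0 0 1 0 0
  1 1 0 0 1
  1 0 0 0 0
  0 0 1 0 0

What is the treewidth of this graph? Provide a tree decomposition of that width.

Treewidth 1.
One such decomposition:
Bags: B1 = {2, 4}  B2 = {0, 2}  B3 = {0, 3}  B4 = {1, 2}
Tree: B1–B2, B2–B3, B1–B4

The largest bag has 2 vertices, giving width 1; this decomposition certifies tw(G) ≤ 1. G has an edge, so its treewidth is at least 1. Combining the bounds, tw(G) = 1.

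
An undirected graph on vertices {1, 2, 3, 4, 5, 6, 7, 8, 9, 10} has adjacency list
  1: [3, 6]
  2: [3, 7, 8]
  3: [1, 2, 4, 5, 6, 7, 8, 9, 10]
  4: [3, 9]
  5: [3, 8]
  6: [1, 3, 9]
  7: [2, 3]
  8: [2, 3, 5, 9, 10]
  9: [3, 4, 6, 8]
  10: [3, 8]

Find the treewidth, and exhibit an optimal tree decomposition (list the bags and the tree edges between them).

Every bag has size at most 3, so the width is 3 − 1 = 2 and tw(G) ≤ 2. For the lower bound, the 3 vertices {1, 3, 6} are pairwise adjacent, and any tree decomposition puts a clique entirely inside one bag — forcing width ≥ 2. Therefore the treewidth is 2.

Treewidth 2.
One such decomposition:
Bags: B1 = {2, 3, 8}  B2 = {3, 8, 9}  B3 = {3, 5, 8}  B4 = {3, 6, 9}  B5 = {1, 3, 6}  B6 = {2, 3, 7}  B7 = {3, 8, 10}  B8 = {3, 4, 9}
Tree: B1–B2, B2–B3, B2–B4, B4–B5, B1–B6, B2–B7, B2–B8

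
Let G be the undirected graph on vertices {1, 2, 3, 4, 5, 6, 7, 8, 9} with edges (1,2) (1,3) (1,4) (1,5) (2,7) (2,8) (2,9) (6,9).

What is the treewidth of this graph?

1

A width-1 tree decomposition is:
Bags: B1 = {1, 4}  B2 = {1, 2}  B3 = {2, 8}  B4 = {2, 7}  B5 = {2, 9}  B6 = {6, 9}  B7 = {1, 3}  B8 = {1, 5}
Tree: B1–B2, B2–B3, B3–B4, B3–B5, B5–B6, B1–B7, B2–B8
The largest bag has 2 vertices, giving width 1; this decomposition certifies tw(G) ≤ 1. Any graph with an edge has treewidth ≥ 1, and G has the edge 1–4. Therefore the treewidth is 1.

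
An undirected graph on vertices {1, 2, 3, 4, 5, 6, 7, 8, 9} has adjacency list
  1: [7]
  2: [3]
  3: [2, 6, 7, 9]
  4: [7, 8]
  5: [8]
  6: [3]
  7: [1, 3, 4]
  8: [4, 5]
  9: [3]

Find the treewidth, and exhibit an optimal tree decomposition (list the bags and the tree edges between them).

The largest bag has 2 vertices, giving width 1; this decomposition certifies tw(G) ≤ 1. Any graph with an edge has treewidth ≥ 1, and G has the edge 7–4. Combining the bounds, tw(G) = 1.

Treewidth 1.
One optimal decomposition is:
Bags: B1 = {4, 7}  B2 = {1, 7}  B3 = {4, 8}  B4 = {3, 7}  B5 = {3, 9}  B6 = {2, 3}  B7 = {3, 6}  B8 = {5, 8}
Tree: B1–B2, B1–B3, B1–B4, B4–B5, B5–B6, B4–B7, B3–B8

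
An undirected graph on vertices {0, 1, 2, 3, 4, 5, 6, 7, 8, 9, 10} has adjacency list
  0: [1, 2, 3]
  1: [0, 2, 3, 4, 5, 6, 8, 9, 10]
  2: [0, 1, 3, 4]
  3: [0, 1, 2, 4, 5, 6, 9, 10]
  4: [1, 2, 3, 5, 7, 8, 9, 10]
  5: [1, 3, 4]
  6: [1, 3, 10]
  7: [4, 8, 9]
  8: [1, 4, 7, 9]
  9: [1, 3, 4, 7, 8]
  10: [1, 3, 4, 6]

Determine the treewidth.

3

A width-3 tree decomposition is:
Bags: B1 = {0, 1, 2, 3}  B2 = {1, 2, 3, 4}  B3 = {1, 3, 4, 9}  B4 = {1, 3, 4, 10}  B5 = {1, 4, 8, 9}  B6 = {1, 3, 6, 10}  B7 = {1, 3, 4, 5}  B8 = {4, 7, 8, 9}
Tree: B1–B2, B2–B3, B2–B4, B3–B5, B4–B6, B2–B7, B5–B8
The largest bag has 4 vertices, giving width 3; this decomposition certifies tw(G) ≤ 3. Conversely, {1, 4, 8, 9} is a clique of size 4, and the vertices of any clique must share a bag in every tree decomposition; so some bag has ≥ 4 vertices and tw(G) ≥ 3. The upper and lower bounds meet at 3, so that is the treewidth.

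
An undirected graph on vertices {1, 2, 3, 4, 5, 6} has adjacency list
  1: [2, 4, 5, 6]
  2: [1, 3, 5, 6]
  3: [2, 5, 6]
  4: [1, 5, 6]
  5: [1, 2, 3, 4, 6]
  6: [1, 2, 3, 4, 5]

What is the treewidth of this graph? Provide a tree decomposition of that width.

Treewidth 3.
One such decomposition:
Bags: B1 = {1, 2, 5, 6}  B2 = {2, 3, 5, 6}  B3 = {1, 4, 5, 6}
Tree: B1–B2, B1–B3

The largest bag has 4 vertices, giving width 3; this decomposition certifies tw(G) ≤ 3. For the lower bound, the 4 vertices {1, 2, 5, 6} are pairwise adjacent, and any tree decomposition puts a clique entirely inside one bag — forcing width ≥ 3. Therefore the treewidth is 3.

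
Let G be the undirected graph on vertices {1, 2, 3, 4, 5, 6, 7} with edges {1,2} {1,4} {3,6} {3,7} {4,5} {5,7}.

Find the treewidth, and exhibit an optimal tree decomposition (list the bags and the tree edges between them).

Treewidth 1.
One optimal decomposition is:
Bags: B1 = {3, 6}  B2 = {3, 7}  B3 = {5, 7}  B4 = {4, 5}  B5 = {1, 4}  B6 = {1, 2}
Tree: B1–B2, B2–B3, B3–B4, B4–B5, B5–B6

Each bag holds 2 vertices, so the decomposition has width 1, which upper-bounds the treewidth. Since G has at least one edge (e.g. 6–3), it is not an edgeless graph, so tw(G) ≥ 1. Therefore the treewidth is 1.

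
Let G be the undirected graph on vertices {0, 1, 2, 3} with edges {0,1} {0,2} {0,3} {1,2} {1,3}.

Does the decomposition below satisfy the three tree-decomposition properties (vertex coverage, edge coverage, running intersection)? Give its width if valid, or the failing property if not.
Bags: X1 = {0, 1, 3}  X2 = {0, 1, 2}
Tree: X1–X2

Yes; width 2.

Vertex coverage: the bags together contain {0, 1, 2, 3}, the full vertex set. Edge coverage: each edge of G has both endpoints in at least one bag. Running intersection: for every vertex, the bags containing it form a connected subtree. All three properties hold, so this is a valid tree decomposition of width max|bag| − 1 = 2, and hence tw(G) ≤ 2.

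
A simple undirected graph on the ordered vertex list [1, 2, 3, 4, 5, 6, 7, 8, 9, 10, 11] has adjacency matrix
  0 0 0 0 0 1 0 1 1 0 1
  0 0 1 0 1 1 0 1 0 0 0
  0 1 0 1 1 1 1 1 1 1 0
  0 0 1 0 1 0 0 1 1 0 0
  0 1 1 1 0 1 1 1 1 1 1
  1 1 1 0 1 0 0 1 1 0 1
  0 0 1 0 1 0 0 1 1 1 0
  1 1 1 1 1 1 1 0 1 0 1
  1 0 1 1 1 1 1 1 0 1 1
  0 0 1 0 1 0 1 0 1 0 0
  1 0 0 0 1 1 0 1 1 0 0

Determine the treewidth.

A width-4 tree decomposition is:
Bags: B1 = {3, 4, 5, 8, 9}  B2 = {3, 5, 6, 8, 9}  B3 = {3, 5, 7, 8, 9}  B4 = {5, 6, 8, 9, 11}  B5 = {2, 3, 5, 6, 8}  B6 = {3, 5, 7, 9, 10}  B7 = {1, 6, 8, 9, 11}
Tree: B1–B2, B2–B3, B2–B4, B2–B5, B3–B6, B4–B7
The largest bag has 5 vertices, giving width 4; this decomposition certifies tw(G) ≤ 4. On the other hand G contains the 5-clique {1, 6, 8, 9, 11}. A clique must lie in a single bag of any decomposition, so no decomposition can have width below 4. Therefore the treewidth is 4.

4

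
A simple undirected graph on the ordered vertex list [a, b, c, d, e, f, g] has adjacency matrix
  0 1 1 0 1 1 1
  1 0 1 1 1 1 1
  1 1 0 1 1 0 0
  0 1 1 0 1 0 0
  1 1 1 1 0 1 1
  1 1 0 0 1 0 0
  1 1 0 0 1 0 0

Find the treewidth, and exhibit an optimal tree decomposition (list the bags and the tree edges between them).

The largest bag has 4 vertices, giving width 3; this decomposition certifies tw(G) ≤ 3. For the lower bound, the 4 vertices {b, c, d, e} are pairwise adjacent, and any tree decomposition puts a clique entirely inside one bag — forcing width ≥ 3. Combining the bounds, tw(G) = 3.

Treewidth 3.
One optimal decomposition is:
Bags: B1 = {a, b, e, g}  B2 = {a, b, c, e}  B3 = {a, b, e, f}  B4 = {b, c, d, e}
Tree: B1–B2, B1–B3, B2–B4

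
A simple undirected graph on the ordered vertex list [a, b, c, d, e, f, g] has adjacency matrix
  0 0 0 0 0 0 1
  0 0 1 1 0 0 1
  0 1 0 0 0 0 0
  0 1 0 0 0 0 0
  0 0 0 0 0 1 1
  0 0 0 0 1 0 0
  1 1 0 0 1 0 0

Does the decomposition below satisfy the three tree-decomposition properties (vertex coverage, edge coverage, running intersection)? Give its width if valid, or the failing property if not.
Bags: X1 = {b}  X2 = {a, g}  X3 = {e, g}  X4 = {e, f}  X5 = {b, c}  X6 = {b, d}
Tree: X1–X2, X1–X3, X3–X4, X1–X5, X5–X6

A tree decomposition must satisfy three properties: every vertex lies in some bag; for every edge, both endpoints lie together in some bag; and for every vertex, the bags containing it form a connected subtree. Here edge (g,b) lies in no bag, so the decomposition is invalid.

No — edge (g,b) lies in no bag.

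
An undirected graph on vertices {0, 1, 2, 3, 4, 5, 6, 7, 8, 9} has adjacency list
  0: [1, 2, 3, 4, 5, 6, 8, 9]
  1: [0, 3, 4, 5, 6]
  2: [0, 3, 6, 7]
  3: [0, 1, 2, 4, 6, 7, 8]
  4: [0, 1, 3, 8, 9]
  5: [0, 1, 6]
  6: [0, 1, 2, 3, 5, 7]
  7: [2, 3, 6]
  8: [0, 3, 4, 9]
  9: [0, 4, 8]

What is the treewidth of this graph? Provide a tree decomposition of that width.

Treewidth 3.
One optimal decomposition is:
Bags: B1 = {0, 1, 3, 6}  B2 = {0, 1, 3, 4}  B3 = {0, 3, 4, 8}  B4 = {0, 1, 5, 6}  B5 = {0, 4, 8, 9}  B6 = {0, 2, 3, 6}  B7 = {2, 3, 6, 7}
Tree: B1–B2, B2–B3, B1–B4, B3–B5, B1–B6, B6–B7

Every bag has size at most 4, so the width is 4 − 1 = 3 and tw(G) ≤ 3. On the other hand G contains the 4-clique {0, 4, 8, 9}. A clique must lie in a single bag of any decomposition, so no decomposition can have width below 3. The upper and lower bounds meet at 3, so that is the treewidth.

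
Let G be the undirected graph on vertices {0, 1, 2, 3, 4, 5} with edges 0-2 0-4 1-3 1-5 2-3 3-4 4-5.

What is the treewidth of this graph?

A width-2 tree decomposition is:
Bags: B1 = {0, 2, 3}  B2 = {0, 3, 4}  B3 = {1, 3, 4}  B4 = {1, 4, 5}
Tree: B1–B2, B2–B3, B3–B4
Every bag has size at most 3, so the width is 3 − 1 = 2 and tw(G) ≤ 2. For the lower bound, G contains the cycle 2–0–4–3–2, so G is not a forest; only forests have treewidth ≤ 1, hence tw(G) ≥ 2. The upper and lower bounds meet at 2, so that is the treewidth.

2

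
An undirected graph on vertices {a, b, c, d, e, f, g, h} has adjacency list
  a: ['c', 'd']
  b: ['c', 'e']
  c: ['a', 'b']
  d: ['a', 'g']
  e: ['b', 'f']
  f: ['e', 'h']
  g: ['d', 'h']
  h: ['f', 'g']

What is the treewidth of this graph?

2

A width-2 tree decomposition is:
Bags: B1 = {a, c, d}  B2 = {c, d, g}  B3 = {c, g, h}  B4 = {c, f, h}  B5 = {c, e, f}  B6 = {b, c, e}
Tree: B1–B2, B2–B3, B3–B4, B4–B5, B5–B6
Every bag has size at most 3, so the width is 3 − 1 = 2 and tw(G) ≤ 2. For the lower bound, G contains the cycle c–a–d–g–h–f–e–b–c, so G is not a forest; only forests have treewidth ≤ 1, hence tw(G) ≥ 2. Combining the bounds, tw(G) = 2.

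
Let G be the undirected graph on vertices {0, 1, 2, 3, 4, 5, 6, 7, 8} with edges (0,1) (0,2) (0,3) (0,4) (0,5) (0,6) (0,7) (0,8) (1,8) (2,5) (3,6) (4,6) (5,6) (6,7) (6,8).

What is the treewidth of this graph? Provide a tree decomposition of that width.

Every bag has size at most 3, so the width is 3 − 1 = 2 and tw(G) ≤ 2. Conversely, {0, 1, 8} is a clique of size 3, and the vertices of any clique must share a bag in every tree decomposition; so some bag has ≥ 3 vertices and tw(G) ≥ 2. Hence tw(G) = 2 exactly.

Treewidth 2.
One optimal decomposition is:
Bags: B1 = {0, 3, 6}  B2 = {0, 6, 8}  B3 = {0, 1, 8}  B4 = {0, 5, 6}  B5 = {0, 2, 5}  B6 = {0, 4, 6}  B7 = {0, 6, 7}
Tree: B1–B2, B2–B3, B2–B4, B4–B5, B4–B6, B4–B7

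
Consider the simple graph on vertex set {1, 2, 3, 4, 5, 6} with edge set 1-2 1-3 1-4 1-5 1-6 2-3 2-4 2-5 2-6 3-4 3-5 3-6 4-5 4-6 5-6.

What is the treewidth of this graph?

5

A width-5 tree decomposition is:
Bags: B1 = {1, 2, 3, 4, 5, 6}
Tree: (single bag)
With just one bag of size 6, the width is 6 − 1 = 5, so tw(G) ≤ 5. On the other hand G contains the 6-clique {1, 2, 3, 4, 5, 6}. A clique must lie in a single bag of any decomposition, so no decomposition can have width below 5. Combining the bounds, tw(G) = 5.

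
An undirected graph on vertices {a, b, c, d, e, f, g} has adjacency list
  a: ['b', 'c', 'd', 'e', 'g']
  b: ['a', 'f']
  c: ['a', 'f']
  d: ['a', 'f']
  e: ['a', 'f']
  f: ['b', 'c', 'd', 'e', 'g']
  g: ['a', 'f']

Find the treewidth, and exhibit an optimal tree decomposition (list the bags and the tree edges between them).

Treewidth 2.
One optimal decomposition is:
Bags: B1 = {a, f, g}  B2 = {a, c, f}  B3 = {a, d, f}  B4 = {a, e, f}  B5 = {a, b, f}
Tree: B1–B2, B2–B3, B3–B4, B4–B5

Each bag holds 3 vertices, so the decomposition has width 2, which upper-bounds the treewidth. The edges a–g–f–c–a form a cycle, so G is not a tree and its treewidth is at least 2. The upper and lower bounds meet at 2, so that is the treewidth.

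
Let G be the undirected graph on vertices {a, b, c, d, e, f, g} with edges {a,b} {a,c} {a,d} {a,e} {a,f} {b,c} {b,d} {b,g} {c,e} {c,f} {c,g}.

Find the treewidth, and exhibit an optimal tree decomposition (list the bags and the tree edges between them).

Treewidth 2.
One such decomposition:
Bags: B1 = {a, b, c}  B2 = {a, c, e}  B3 = {a, b, d}  B4 = {a, c, f}  B5 = {b, c, g}
Tree: B1–B2, B1–B3, B1–B4, B1–B5

Every bag has size at most 3, so the width is 3 − 1 = 2 and tw(G) ≤ 2. On the other hand G contains the 3-clique {a, b, d}. A clique must lie in a single bag of any decomposition, so no decomposition can have width below 2. Hence tw(G) = 2 exactly.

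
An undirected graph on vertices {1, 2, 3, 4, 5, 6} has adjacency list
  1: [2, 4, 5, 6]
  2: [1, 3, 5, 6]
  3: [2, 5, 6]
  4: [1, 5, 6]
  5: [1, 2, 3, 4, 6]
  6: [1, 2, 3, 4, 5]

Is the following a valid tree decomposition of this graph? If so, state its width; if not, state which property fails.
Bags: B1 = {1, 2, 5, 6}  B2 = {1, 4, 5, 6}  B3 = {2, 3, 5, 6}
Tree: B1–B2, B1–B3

Vertex coverage: the bags together contain {1, 2, 3, 4, 5, 6}, the full vertex set. Edge coverage: each edge of G has both endpoints in at least one bag. Running intersection: for every vertex, the bags containing it form a connected subtree. All three properties hold, so this is a valid tree decomposition of width max|bag| − 1 = 3, and hence tw(G) ≤ 3.

Yes; width 3.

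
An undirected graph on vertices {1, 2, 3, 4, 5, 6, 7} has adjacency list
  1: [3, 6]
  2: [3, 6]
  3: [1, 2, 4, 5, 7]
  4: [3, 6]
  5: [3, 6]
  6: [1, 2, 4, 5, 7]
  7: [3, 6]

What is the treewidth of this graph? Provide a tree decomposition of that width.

Treewidth 2.
Bags: B1 = {3, 5, 6}  B2 = {2, 3, 6}  B3 = {3, 4, 6}  B4 = {1, 3, 6}  B5 = {3, 6, 7}
Tree: B1–B2, B2–B3, B3–B4, B4–B5

Every bag has size at most 3, so the width is 3 − 1 = 2 and tw(G) ≤ 2. Since 3–5–6–2–3 is a cycle in G, G is not acyclic. Forests are exactly the graphs of treewidth ≤ 1, so tw(G) ≥ 2. Therefore the treewidth is 2.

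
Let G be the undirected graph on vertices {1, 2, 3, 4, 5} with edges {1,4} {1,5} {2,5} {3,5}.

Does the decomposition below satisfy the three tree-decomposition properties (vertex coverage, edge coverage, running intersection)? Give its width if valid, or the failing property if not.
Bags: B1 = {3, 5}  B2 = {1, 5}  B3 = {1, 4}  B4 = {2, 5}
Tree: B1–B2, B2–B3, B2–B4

Vertex coverage: the bags together contain {1, 2, 3, 4, 5}, the full vertex set. Edge coverage: each edge of G has both endpoints in at least one bag. Running intersection: for every vertex, the bags containing it form a connected subtree. All three properties hold, so this is a valid tree decomposition of width max|bag| − 1 = 1, and hence tw(G) ≤ 1.

Yes; width 1.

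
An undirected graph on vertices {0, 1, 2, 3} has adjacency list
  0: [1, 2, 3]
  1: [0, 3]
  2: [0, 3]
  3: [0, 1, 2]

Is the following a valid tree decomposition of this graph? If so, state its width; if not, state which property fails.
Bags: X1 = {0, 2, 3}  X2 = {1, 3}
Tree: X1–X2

A tree decomposition must satisfy three properties: every vertex lies in some bag; for every edge, both endpoints lie together in some bag; and for every vertex, the bags containing it form a connected subtree. Here edge (0,1) lies in no bag, so the decomposition is invalid.

No — edge (0,1) lies in no bag.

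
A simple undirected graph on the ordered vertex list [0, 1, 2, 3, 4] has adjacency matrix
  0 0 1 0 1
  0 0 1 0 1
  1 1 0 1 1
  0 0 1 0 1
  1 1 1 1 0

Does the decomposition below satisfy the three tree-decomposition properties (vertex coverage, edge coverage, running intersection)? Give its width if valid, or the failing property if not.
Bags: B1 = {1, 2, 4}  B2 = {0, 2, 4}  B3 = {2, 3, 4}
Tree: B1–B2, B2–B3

Yes; width 2.

Every vertex of G appears in some bag (union = {0, 1, 2, 3, 4}); every edge is covered by a bag; and for each vertex v the set of bags containing v is connected in the bag tree. The decomposition is therefore valid. The largest bag has 3 vertices, so the width is 2.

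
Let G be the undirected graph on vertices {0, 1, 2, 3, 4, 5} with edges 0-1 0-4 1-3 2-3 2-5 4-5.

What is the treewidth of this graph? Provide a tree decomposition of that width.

Treewidth 2.
One such decomposition:
Bags: B1 = {0, 1, 4}  B2 = {1, 3, 4}  B3 = {2, 3, 4}  B4 = {2, 4, 5}
Tree: B1–B2, B2–B3, B3–B4

Every bag has size at most 3, so the width is 3 − 1 = 2 and tw(G) ≤ 2. For the lower bound, G contains the cycle 4–0–1–3–2–5–4, so G is not a forest; only forests have treewidth ≤ 1, hence tw(G) ≥ 2. Combining the bounds, tw(G) = 2.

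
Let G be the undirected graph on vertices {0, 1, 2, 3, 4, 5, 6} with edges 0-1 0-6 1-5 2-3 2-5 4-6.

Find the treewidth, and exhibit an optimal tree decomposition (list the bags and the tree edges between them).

Treewidth 1.
One such decomposition:
Bags: B1 = {2, 3}  B2 = {2, 5}  B3 = {1, 5}  B4 = {0, 1}  B5 = {0, 6}  B6 = {4, 6}
Tree: B1–B2, B2–B3, B3–B4, B4–B5, B5–B6

Every bag has size at most 2, so the width is 2 − 1 = 1 and tw(G) ≤ 1. Since G has at least one edge (e.g. 3–2), it is not an edgeless graph, so tw(G) ≥ 1. Combining the bounds, tw(G) = 1.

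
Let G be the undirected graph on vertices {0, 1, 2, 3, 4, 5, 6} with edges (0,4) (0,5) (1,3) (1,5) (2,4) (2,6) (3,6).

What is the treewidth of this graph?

A width-2 tree decomposition is:
Bags: B1 = {0, 2, 4}  B2 = {0, 2, 6}  B3 = {0, 3, 6}  B4 = {0, 1, 3}  B5 = {0, 1, 5}
Tree: B1–B2, B2–B3, B3–B4, B4–B5
Each bag holds 3 vertices, so the decomposition has width 2, which upper-bounds the treewidth. Since 0–4–2–6–3–1–5–0 is a cycle in G, G is not acyclic. Forests are exactly the graphs of treewidth ≤ 1, so tw(G) ≥ 2. Hence tw(G) = 2 exactly.

2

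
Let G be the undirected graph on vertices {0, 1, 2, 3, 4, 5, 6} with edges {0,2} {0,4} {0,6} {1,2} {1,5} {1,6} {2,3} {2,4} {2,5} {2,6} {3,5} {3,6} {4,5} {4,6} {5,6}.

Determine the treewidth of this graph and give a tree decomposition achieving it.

Treewidth 3.
One such decomposition:
Bags: B1 = {1, 2, 5, 6}  B2 = {2, 4, 5, 6}  B3 = {2, 3, 5, 6}  B4 = {0, 2, 4, 6}
Tree: B1–B2, B2–B3, B2–B4

Every bag has size at most 4, so the width is 4 − 1 = 3 and tw(G) ≤ 3. Conversely, {0, 2, 4, 6} is a clique of size 4, and the vertices of any clique must share a bag in every tree decomposition; so some bag has ≥ 4 vertices and tw(G) ≥ 3. The upper and lower bounds meet at 3, so that is the treewidth.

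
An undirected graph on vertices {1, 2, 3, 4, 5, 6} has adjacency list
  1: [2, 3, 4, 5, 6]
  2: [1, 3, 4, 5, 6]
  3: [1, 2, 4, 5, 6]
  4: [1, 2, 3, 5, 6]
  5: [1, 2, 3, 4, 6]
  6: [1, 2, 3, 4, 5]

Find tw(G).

A width-5 tree decomposition is:
Bags: B1 = {1, 2, 3, 4, 5, 6}
Tree: (single bag)
A single bag containing all 6 vertices is trivially a valid decomposition of width 5. On the other hand G contains the 6-clique {1, 2, 3, 4, 5, 6}. A clique must lie in a single bag of any decomposition, so no decomposition can have width below 5. The upper and lower bounds meet at 5, so that is the treewidth.

5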